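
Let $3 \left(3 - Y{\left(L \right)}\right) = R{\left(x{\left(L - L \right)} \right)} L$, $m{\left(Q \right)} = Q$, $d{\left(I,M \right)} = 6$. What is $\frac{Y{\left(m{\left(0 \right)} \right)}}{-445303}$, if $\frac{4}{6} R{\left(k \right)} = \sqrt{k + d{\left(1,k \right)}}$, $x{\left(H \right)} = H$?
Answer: $- \frac{3}{445303} \approx -6.737 \cdot 10^{-6}$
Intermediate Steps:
$R{\left(k \right)} = \frac{3 \sqrt{6 + k}}{2}$ ($R{\left(k \right)} = \frac{3 \sqrt{k + 6}}{2} = \frac{3 \sqrt{6 + k}}{2}$)
$Y{\left(L \right)} = 3 - \frac{L \sqrt{6}}{2}$ ($Y{\left(L \right)} = 3 - \frac{\frac{3 \sqrt{6 + \left(L - L\right)}}{2} L}{3} = 3 - \frac{\frac{3 \sqrt{6 + 0}}{2} L}{3} = 3 - \frac{\frac{3 \sqrt{6}}{2} L}{3} = 3 - \frac{\frac{3}{2} L \sqrt{6}}{3} = 3 - \frac{L \sqrt{6}}{2}$)
$\frac{Y{\left(m{\left(0 \right)} \right)}}{-445303} = \frac{3 - 0 \sqrt{6}}{-445303} = \left(3 + 0\right) \left(- \frac{1}{445303}\right) = 3 \left(- \frac{1}{445303}\right) = - \frac{3}{445303}$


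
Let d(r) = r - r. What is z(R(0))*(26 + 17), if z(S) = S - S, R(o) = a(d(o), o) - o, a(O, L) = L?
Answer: 0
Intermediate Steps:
d(r) = 0
R(o) = 0 (R(o) = o - o = 0)
z(S) = 0
z(R(0))*(26 + 17) = 0*(26 + 17) = 0*43 = 0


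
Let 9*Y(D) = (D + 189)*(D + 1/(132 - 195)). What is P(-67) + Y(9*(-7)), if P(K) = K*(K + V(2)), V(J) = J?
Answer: 31255/9 ≈ 3472.8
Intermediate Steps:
P(K) = K*(2 + K) (P(K) = K*(K + 2) = K*(2 + K))
Y(D) = (189 + D)*(-1/63 + D)/9 (Y(D) = ((D + 189)*(D + 1/(132 - 195)))/9 = ((189 + D)*(D + 1/(-63)))/9 = ((189 + D)*(D - 1/63))/9 = ((189 + D)*(-1/63 + D))/9 = (189 + D)*(-1/63 + D)/9)
P(-67) + Y(9*(-7)) = -67*(2 - 67) + (-⅓ + (9*(-7))²/9 + 11906*(9*(-7))/567) = -67*(-65) + (-⅓ + (⅑)*(-63)² + (11906/567)*(-63)) = 4355 + (-⅓ + (⅑)*3969 - 11906/9) = 4355 + (-⅓ + 441 - 11906/9) = 4355 - 7940/9 = 31255/9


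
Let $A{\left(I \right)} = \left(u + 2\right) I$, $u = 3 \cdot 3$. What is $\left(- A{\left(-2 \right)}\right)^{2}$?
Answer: $484$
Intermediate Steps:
$u = 9$
$A{\left(I \right)} = 11 I$ ($A{\left(I \right)} = \left(9 + 2\right) I = 11 I$)
$\left(- A{\left(-2 \right)}\right)^{2} = \left(- 11 \left(-2\right)\right)^{2} = \left(\left(-1\right) \left(-22\right)\right)^{2} = 22^{2} = 484$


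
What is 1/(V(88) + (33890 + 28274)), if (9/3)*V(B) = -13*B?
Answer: 3/185348 ≈ 1.6186e-5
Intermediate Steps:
V(B) = -13*B/3 (V(B) = (-13*B)/3 = -13*B/3)
1/(V(88) + (33890 + 28274)) = 1/(-13/3*88 + (33890 + 28274)) = 1/(-1144/3 + 62164) = 1/(185348/3) = 3/185348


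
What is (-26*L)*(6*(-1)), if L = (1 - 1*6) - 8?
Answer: -2028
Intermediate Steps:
L = -13 (L = (1 - 6) - 8 = -5 - 8 = -13)
(-26*L)*(6*(-1)) = (-26*(-13))*(6*(-1)) = 338*(-6) = -2028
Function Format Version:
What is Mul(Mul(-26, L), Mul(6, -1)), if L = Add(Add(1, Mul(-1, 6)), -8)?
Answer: -2028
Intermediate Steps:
L = -13 (L = Add(Add(1, -6), -8) = Add(-5, -8) = -13)
Mul(Mul(-26, L), Mul(6, -1)) = Mul(Mul(-26, -13), Mul(6, -1)) = Mul(338, -6) = -2028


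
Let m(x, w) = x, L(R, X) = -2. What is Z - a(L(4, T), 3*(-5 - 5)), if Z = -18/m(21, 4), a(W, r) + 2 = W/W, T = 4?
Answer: ⅐ ≈ 0.14286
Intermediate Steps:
a(W, r) = -1 (a(W, r) = -2 + W/W = -2 + 1 = -1)
Z = -6/7 (Z = -18/21 = -18*1/21 = -6/7 ≈ -0.85714)
Z - a(L(4, T), 3*(-5 - 5)) = -6/7 - 1*(-1) = -6/7 + 1 = ⅐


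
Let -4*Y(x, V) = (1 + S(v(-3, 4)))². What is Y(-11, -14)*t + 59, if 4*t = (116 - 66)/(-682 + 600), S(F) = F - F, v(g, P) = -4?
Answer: 38729/656 ≈ 59.038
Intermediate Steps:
S(F) = 0
t = -25/164 (t = ((116 - 66)/(-682 + 600))/4 = (50/(-82))/4 = (50*(-1/82))/4 = (¼)*(-25/41) = -25/164 ≈ -0.15244)
Y(x, V) = -¼ (Y(x, V) = -(1 + 0)²/4 = -¼*1² = -¼*1 = -¼)
Y(-11, -14)*t + 59 = -¼*(-25/164) + 59 = 25/656 + 59 = 38729/656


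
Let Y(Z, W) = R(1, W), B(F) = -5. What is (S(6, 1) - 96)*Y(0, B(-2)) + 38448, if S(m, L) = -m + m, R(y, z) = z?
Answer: 38928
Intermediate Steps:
Y(Z, W) = W
S(m, L) = 0
(S(6, 1) - 96)*Y(0, B(-2)) + 38448 = (0 - 96)*(-5) + 38448 = -96*(-5) + 38448 = 480 + 38448 = 38928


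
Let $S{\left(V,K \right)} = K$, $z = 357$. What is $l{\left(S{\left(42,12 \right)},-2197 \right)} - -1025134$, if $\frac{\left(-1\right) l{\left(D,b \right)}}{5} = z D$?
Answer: $1003714$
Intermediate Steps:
$l{\left(D,b \right)} = - 1785 D$ ($l{\left(D,b \right)} = - 5 \cdot 357 D = - 1785 D$)
$l{\left(S{\left(42,12 \right)},-2197 \right)} - -1025134 = \left(-1785\right) 12 - -1025134 = -21420 + 1025134 = 1003714$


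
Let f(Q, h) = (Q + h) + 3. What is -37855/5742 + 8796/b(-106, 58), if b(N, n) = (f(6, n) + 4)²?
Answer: -140320423/28945422 ≈ -4.8478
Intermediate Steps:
f(Q, h) = 3 + Q + h
b(N, n) = (13 + n)² (b(N, n) = ((3 + 6 + n) + 4)² = ((9 + n) + 4)² = (13 + n)²)
-37855/5742 + 8796/b(-106, 58) = -37855/5742 + 8796/((13 + 58)²) = -37855*1/5742 + 8796/(71²) = -37855/5742 + 8796/5041 = -140320423/28945422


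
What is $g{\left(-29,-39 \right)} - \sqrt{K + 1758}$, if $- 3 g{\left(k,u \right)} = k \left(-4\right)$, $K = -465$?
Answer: $- \frac{116}{3} - \sqrt{1293} \approx -74.625$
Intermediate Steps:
$g{\left(k,u \right)} = \frac{4 k}{3}$ ($g{\left(k,u \right)} = - \frac{k \left(-4\right)}{3} = - \frac{\left(-4\right) k}{3} = \frac{4 k}{3}$)
$g{\left(-29,-39 \right)} - \sqrt{K + 1758} = \frac{4}{3} \left(-29\right) - \sqrt{-465 + 1758} = - \frac{116}{3} - \sqrt{1293}$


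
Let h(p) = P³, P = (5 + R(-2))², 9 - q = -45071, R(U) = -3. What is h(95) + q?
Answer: 45144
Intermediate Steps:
q = 45080 (q = 9 - 1*(-45071) = 9 + 45071 = 45080)
P = 4 (P = (5 - 3)² = 2² = 4)
h(p) = 64 (h(p) = 4³ = 64)
h(95) + q = 64 + 45080 = 45144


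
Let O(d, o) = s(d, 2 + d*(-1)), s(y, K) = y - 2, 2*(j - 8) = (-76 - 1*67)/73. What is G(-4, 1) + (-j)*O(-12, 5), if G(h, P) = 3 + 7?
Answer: 7905/73 ≈ 108.29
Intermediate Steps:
j = 1025/146 (j = 8 + ((-76 - 1*67)/73)/2 = 8 + ((-76 - 67)*(1/73))/2 = 8 + (-143*1/73)/2 = 8 + (½)*(-143/73) = 8 - 143/146 = 1025/146 ≈ 7.0205)
G(h, P) = 10
s(y, K) = -2 + y
O(d, o) = -2 + d
G(-4, 1) + (-j)*O(-12, 5) = 10 + (-1*1025/146)*(-2 - 12) = 10 - 1025/146*(-14) = 10 + 7175/73 = 7905/73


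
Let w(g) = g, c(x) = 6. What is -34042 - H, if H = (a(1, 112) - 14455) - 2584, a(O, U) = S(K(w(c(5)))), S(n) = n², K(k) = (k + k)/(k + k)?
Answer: -17004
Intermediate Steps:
K(k) = 1 (K(k) = (2*k)/((2*k)) = (2*k)*(1/(2*k)) = 1)
a(O, U) = 1 (a(O, U) = 1² = 1)
H = -17038 (H = (1 - 14455) - 2584 = -14454 - 2584 = -17038)
-34042 - H = -34042 - 1*(-17038) = -34042 + 17038 = -17004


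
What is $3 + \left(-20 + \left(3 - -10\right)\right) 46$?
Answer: $-319$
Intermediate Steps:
$3 + \left(-20 + \left(3 - -10\right)\right) 46 = 3 + \left(-20 + \left(3 + 10\right)\right) 46 = 3 + \left(-20 + 13\right) 46 = 3 - 322 = -319$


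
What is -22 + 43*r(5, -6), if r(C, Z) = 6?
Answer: 236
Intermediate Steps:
-22 + 43*r(5, -6) = -22 + 43*6 = -22 + 258 = 236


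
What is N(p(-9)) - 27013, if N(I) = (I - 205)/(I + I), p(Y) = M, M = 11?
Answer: -297240/11 ≈ -27022.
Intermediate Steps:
p(Y) = 11
N(I) = (-205 + I)/(2*I) (N(I) = (-205 + I)/((2*I)) = (-205 + I)*(1/(2*I)) = (-205 + I)/(2*I))
N(p(-9)) - 27013 = (½)*(-205 + 11)/11 - 27013 = (½)*(1/11)*(-194) - 27013 = -97/11 - 27013 = -297240/11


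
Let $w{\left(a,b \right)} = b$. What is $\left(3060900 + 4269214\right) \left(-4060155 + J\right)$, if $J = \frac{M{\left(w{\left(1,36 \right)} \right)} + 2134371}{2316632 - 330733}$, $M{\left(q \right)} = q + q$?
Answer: $- \frac{59103116882222328828}{1985899} \approx -2.9761 \cdot 10^{13}$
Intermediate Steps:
$M{\left(q \right)} = 2 q$
$J = \frac{2134443}{1985899}$ ($J = \frac{2 \cdot 36 + 2134371}{2316632 - 330733} = \frac{72 + 2134371}{1985899} = 2134443 \cdot \frac{1}{1985899} = \frac{2134443}{1985899} \approx 1.0748$)
$\left(3060900 + 4269214\right) \left(-4060155 + J\right) = \left(3060900 + 4269214\right) \left(-4060155 + \frac{2134443}{1985899}\right) = 7330114 \left(- \frac{8063055619902}{1985899}\right) = - \frac{59103116882222328828}{1985899}$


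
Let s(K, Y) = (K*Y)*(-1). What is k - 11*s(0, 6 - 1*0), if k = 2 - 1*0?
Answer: 2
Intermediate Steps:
s(K, Y) = -K*Y
k = 2 (k = 2 + 0 = 2)
k - 11*s(0, 6 - 1*0) = 2 - (-11)*0*(6 - 1*0) = 2 - (-11)*0*(6 + 0) = 2 - (-11)*0*6 = 2 - 11*0 = 2 + 0 = 2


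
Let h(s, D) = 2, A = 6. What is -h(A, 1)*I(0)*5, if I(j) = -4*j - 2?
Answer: 20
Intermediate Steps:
I(j) = -2 - 4*j
-h(A, 1)*I(0)*5 = -2*(-2 - 4*0)*5 = -2*(-2 + 0)*5 = -2*(-2)*5 = -(-4)*5 = -1*(-20) = 20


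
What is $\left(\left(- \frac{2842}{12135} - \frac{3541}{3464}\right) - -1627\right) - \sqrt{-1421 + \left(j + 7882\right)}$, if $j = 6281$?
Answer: $\frac{68339171557}{42035640} - \sqrt{12742} \approx 1512.9$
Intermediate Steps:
$\left(\left(- \frac{2842}{12135} - \frac{3541}{3464}\right) - -1627\right) - \sqrt{-1421 + \left(j + 7882\right)} = \left(\left(- \frac{2842}{12135} - \frac{3541}{3464}\right) - -1627\right) - \sqrt{-1421 + \left(6281 + 7882\right)} = \left(\left(\left(-2842\right) \frac{1}{12135} - \frac{3541}{3464}\right) + 1627\right) - \sqrt{-1421 + 14163} = \left(\left(- \frac{2842}{12135} - \frac{3541}{3464}\right) + 1627\right) - \sqrt{12742} = \left(- \frac{52814723}{42035640} + 1627\right) - \sqrt{12742} = \frac{68339171557}{42035640} - \sqrt{12742}$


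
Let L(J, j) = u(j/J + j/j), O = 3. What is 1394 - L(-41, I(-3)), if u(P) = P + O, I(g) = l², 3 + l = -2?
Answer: 57015/41 ≈ 1390.6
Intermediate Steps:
l = -5 (l = -3 - 2 = -5)
I(g) = 25 (I(g) = (-5)² = 25)
u(P) = 3 + P (u(P) = P + 3 = 3 + P)
L(J, j) = 4 + j/J (L(J, j) = 3 + (j/J + j/j) = 3 + (j/J + 1) = 3 + (1 + j/J) = 4 + j/J)
1394 - L(-41, I(-3)) = 1394 - (4 + 25/(-41)) = 1394 - (4 + 25*(-1/41)) = 1394 - (4 - 25/41) = 1394 - 1*139/41 = 1394 - 139/41 = 57015/41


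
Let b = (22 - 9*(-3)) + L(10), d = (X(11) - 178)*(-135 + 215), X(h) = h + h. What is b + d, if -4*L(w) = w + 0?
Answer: -24867/2 ≈ -12434.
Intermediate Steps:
X(h) = 2*h
L(w) = -w/4 (L(w) = -(w + 0)/4 = -w/4)
d = -12480 (d = (2*11 - 178)*(-135 + 215) = (22 - 178)*80 = -156*80 = -12480)
b = 93/2 (b = (22 - 9*(-3)) - 1/4*10 = (22 + 27) - 5/2 = 49 - 5/2 = 93/2 ≈ 46.500)
b + d = 93/2 - 12480 = -24867/2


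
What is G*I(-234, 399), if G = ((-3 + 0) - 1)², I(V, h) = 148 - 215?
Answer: -1072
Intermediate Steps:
I(V, h) = -67
G = 16 (G = (-3 - 1)² = (-4)² = 16)
G*I(-234, 399) = 16*(-67) = -1072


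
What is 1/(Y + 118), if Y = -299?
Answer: -1/181 ≈ -0.0055249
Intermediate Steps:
1/(Y + 118) = 1/(-299 + 118) = 1/(-181) = -1/181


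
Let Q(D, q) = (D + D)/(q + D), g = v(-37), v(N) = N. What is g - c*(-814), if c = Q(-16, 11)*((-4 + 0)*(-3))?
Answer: 312391/5 ≈ 62478.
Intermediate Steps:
g = -37
Q(D, q) = 2*D/(D + q) (Q(D, q) = (2*D)/(D + q) = 2*D/(D + q))
c = 384/5 (c = (2*(-16)/(-16 + 11))*((-4 + 0)*(-3)) = (2*(-16)/(-5))*(-4*(-3)) = (2*(-16)*(-1/5))*12 = (32/5)*12 = 384/5 ≈ 76.800)
g - c*(-814) = -37 - 1*384/5*(-814) = -37 - 384/5*(-814) = -37 + 312576/5 = 312391/5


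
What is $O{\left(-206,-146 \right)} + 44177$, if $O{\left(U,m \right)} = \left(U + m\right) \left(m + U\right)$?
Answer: $168081$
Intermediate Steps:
$O{\left(U,m \right)} = \left(U + m\right)^{2}$ ($O{\left(U,m \right)} = \left(U + m\right) \left(U + m\right) = \left(U + m\right)^{2}$)
$O{\left(-206,-146 \right)} + 44177 = \left(-206 - 146\right)^{2} + 44177 = \left(-352\right)^{2} + 44177 = 123904 + 44177 = 168081$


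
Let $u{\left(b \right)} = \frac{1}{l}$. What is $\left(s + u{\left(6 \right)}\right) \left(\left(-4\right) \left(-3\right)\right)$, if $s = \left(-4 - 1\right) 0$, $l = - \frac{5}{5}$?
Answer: $-12$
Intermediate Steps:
$l = -1$ ($l = \left(-5\right) \frac{1}{5} = -1$)
$s = 0$ ($s = \left(-5\right) 0 = 0$)
$u{\left(b \right)} = -1$ ($u{\left(b \right)} = \frac{1}{-1} = -1$)
$\left(s + u{\left(6 \right)}\right) \left(\left(-4\right) \left(-3\right)\right) = \left(0 - 1\right) \left(\left(-4\right) \left(-3\right)\right) = \left(-1\right) 12 = -12$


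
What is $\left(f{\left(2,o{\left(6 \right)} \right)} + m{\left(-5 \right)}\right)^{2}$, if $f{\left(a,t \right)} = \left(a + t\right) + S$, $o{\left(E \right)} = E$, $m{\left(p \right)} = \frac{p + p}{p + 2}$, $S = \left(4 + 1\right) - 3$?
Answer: $\frac{1600}{9} \approx 177.78$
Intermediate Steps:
$S = 2$ ($S = 5 - 3 = 2$)
$m{\left(p \right)} = \frac{2 p}{2 + p}$
$f{\left(a,t \right)} = 2 + a + t$ ($f{\left(a,t \right)} = \left(a + t\right) + 2 = 2 + a + t$)
$\left(f{\left(2,o{\left(6 \right)} \right)} + m{\left(-5 \right)}\right)^{2} = \left(\left(2 + 2 + 6\right) + 2 \left(-5\right) \frac{1}{2 - 5}\right)^{2} = \left(10 + 2 \left(-5\right) \frac{1}{-3}\right)^{2} = \left(10 + 2 \left(-5\right) \left(- \frac{1}{3}\right)\right)^{2} = \left(10 + \frac{10}{3}\right)^{2} = \left(\frac{40}{3}\right)^{2} = \frac{1600}{9}$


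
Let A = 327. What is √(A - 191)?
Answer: 2*√34 ≈ 11.662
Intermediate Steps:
√(A - 191) = √(327 - 191) = √136 = 2*√34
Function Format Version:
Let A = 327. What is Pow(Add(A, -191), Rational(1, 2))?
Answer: Mul(2, Pow(34, Rational(1, 2))) ≈ 11.662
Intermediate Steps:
Pow(Add(A, -191), Rational(1, 2)) = Pow(Add(327, -191), Rational(1, 2)) = Pow(136, Rational(1, 2)) = Mul(2, Pow(34, Rational(1, 2)))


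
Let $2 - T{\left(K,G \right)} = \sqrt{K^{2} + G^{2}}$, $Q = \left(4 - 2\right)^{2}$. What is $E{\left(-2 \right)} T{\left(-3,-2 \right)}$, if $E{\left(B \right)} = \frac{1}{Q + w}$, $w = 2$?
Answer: $\frac{1}{3} - \frac{\sqrt{13}}{6} \approx -0.26759$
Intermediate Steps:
$Q = 4$ ($Q = 2^{2} = 4$)
$E{\left(B \right)} = \frac{1}{6}$ ($E{\left(B \right)} = \frac{1}{4 + 2} = \frac{1}{6}$)
$T{\left(K,G \right)} = 2 - \sqrt{G^{2} + K^{2}}$ ($T{\left(K,G \right)} = 2 - \sqrt{K^{2} + G^{2}} = 2 - \sqrt{G^{2} + K^{2}}$)
$E{\left(-2 \right)} T{\left(-3,-2 \right)} = \frac{2 - \sqrt{\left(-2\right)^{2} + \left(-3\right)^{2}}}{6} = \frac{2 - \sqrt{4 + 9}}{6} = \frac{2 - \sqrt{13}}{6} = \frac{1}{3} - \frac{\sqrt{13}}{6}$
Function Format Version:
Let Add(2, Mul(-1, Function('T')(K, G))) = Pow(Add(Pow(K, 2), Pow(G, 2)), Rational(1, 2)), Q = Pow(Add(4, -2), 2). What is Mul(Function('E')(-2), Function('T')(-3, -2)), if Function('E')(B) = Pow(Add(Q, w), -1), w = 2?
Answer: Add(Rational(1, 3), Mul(Rational(-1, 6), Pow(13, Rational(1, 2)))) ≈ -0.26759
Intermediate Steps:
Q = 4 (Q = Pow(2, 2) = 4)
Function('E')(B) = Rational(1, 6) (Function('E')(B) = Pow(Add(4, 2), -1) = Pow(6, -1) = Rational(1, 6))
Function('T')(K, G) = Add(2, Mul(-1, Pow(Add(Pow(G, 2), Pow(K, 2)), Rational(1, 2)))) (Function('T')(K, G) = Add(2, Mul(-1, Pow(Add(Pow(K, 2), Pow(G, 2)), Rational(1, 2)))) = Add(2, Mul(-1, Pow(Add(Pow(G, 2), Pow(K, 2)), Rational(1, 2)))))
Mul(Function('E')(-2), Function('T')(-3, -2)) = Mul(Rational(1, 6), Add(2, Mul(-1, Pow(Add(Pow(-2, 2), Pow(-3, 2)), Rational(1, 2))))) = Mul(Rational(1, 6), Add(2, Mul(-1, Pow(Add(4, 9), Rational(1, 2))))) = Mul(Rational(1, 6), Add(2, Mul(-1, Pow(13, Rational(1, 2))))) = Add(Rational(1, 3), Mul(Rational(-1, 6), Pow(13, Rational(1, 2))))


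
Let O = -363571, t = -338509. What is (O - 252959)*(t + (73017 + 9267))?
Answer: 157970399250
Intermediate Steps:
(O - 252959)*(t + (73017 + 9267)) = (-363571 - 252959)*(-338509 + (73017 + 9267)) = -616530*(-338509 + 82284) = -616530*(-256225) = 157970399250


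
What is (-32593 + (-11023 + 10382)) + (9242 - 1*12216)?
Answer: -36208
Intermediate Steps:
(-32593 + (-11023 + 10382)) + (9242 - 1*12216) = (-32593 - 641) + (9242 - 12216) = -33234 - 2974 = -36208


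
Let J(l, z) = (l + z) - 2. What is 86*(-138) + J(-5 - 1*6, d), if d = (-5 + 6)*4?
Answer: -11877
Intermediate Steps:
d = 4 (d = 1*4 = 4)
J(l, z) = -2 + l + z
86*(-138) + J(-5 - 1*6, d) = 86*(-138) + (-2 + (-5 - 1*6) + 4) = -11868 + (-2 + (-5 - 6) + 4) = -11868 + (-2 - 11 + 4) = -11868 - 9 = -11877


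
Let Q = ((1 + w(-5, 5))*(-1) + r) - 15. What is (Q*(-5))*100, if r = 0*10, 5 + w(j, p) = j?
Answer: 3000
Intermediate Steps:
w(j, p) = -5 + j
r = 0
Q = -6 (Q = ((1 + (-5 - 5))*(-1) + 0) - 15 = ((1 - 10)*(-1) + 0) - 15 = (-9*(-1) + 0) - 15 = (9 + 0) - 15 = 9 - 15 = -6)
(Q*(-5))*100 = -6*(-5)*100 = 30*100 = 3000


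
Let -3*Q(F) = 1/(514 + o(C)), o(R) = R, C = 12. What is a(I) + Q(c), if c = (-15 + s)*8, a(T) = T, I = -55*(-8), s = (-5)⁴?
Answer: 694319/1578 ≈ 440.00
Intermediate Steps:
s = 625
I = 440
c = 4880 (c = (-15 + 625)*8 = 610*8 = 4880)
Q(F) = -1/1578 (Q(F) = -1/(3*(514 + 12)) = -⅓/526 = -⅓*1/526 = -1/1578)
a(I) + Q(c) = 440 - 1/1578 = 694319/1578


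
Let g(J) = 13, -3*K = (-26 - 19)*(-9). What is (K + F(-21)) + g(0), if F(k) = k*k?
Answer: 319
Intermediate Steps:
K = -135 (K = -(-26 - 19)*(-9)/3 = -(-15)*(-9) = -1/3*405 = -135)
F(k) = k**2
(K + F(-21)) + g(0) = (-135 + (-21)**2) + 13 = (-135 + 441) + 13 = 306 + 13 = 319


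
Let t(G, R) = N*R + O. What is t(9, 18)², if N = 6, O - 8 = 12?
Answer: 16384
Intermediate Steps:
O = 20 (O = 8 + 12 = 20)
t(G, R) = 20 + 6*R (t(G, R) = 6*R + 20 = 20 + 6*R)
t(9, 18)² = (20 + 6*18)² = (20 + 108)² = 128² = 16384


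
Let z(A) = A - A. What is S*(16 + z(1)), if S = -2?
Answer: -32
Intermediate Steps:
z(A) = 0
S*(16 + z(1)) = -2*(16 + 0) = -2*16 = -32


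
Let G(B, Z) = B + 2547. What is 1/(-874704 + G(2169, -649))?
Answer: -1/869988 ≈ -1.1494e-6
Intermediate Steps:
G(B, Z) = 2547 + B
1/(-874704 + G(2169, -649)) = 1/(-874704 + (2547 + 2169)) = 1/(-874704 + 4716) = 1/(-869988) = -1/869988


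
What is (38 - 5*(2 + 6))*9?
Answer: -18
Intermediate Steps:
(38 - 5*(2 + 6))*9 = (38 - 5*8)*9 = (38 - 40)*9 = -2*9 = -18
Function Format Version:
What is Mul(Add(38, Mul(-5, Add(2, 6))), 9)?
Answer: -18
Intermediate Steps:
Mul(Add(38, Mul(-5, Add(2, 6))), 9) = Mul(Add(38, Mul(-5, 8)), 9) = Mul(Add(38, -40), 9) = Mul(-2, 9) = -18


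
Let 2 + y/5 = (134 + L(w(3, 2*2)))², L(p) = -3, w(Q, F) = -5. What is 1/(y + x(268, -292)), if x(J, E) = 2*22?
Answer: 1/85839 ≈ 1.1650e-5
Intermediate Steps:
x(J, E) = 44
y = 85795 (y = -10 + 5*(134 - 3)² = -10 + 5*131² = -10 + 5*17161 = -10 + 85805 = 85795)
1/(y + x(268, -292)) = 1/(85795 + 44) = 1/85839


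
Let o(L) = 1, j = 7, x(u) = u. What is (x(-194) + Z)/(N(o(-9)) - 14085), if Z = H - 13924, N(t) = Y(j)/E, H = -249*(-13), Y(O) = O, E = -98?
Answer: 4914/6361 ≈ 0.77252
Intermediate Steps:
H = 3237
N(t) = -1/14 (N(t) = 7/(-98) = 7*(-1/98) = -1/14)
Z = -10687 (Z = 3237 - 13924 = -10687)
(x(-194) + Z)/(N(o(-9)) - 14085) = (-194 - 10687)/(-1/14 - 14085) = -10881/(-197191/14) = -10881*(-14/197191) = 4914/6361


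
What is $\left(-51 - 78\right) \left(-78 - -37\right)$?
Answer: $5289$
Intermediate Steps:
$\left(-51 - 78\right) \left(-78 - -37\right) = - 129 \left(-78 + 37\right) = \left(-129\right) \left(-41\right) = 5289$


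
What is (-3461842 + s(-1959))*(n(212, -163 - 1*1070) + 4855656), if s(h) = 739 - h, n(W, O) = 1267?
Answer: -16800796053912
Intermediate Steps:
(-3461842 + s(-1959))*(n(212, -163 - 1*1070) + 4855656) = (-3461842 + (739 - 1*(-1959)))*(1267 + 4855656) = (-3461842 + (739 + 1959))*4856923 = (-3461842 + 2698)*4856923 = -3459144*4856923 = -16800796053912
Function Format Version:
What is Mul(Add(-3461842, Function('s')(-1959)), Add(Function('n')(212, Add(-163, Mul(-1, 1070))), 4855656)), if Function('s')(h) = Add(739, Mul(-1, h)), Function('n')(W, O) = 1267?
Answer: -16800796053912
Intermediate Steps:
Mul(Add(-3461842, Function('s')(-1959)), Add(Function('n')(212, Add(-163, Mul(-1, 1070))), 4855656)) = Mul(Add(-3461842, Add(739, Mul(-1, -1959))), Add(1267, 4855656)) = Mul(Add(-3461842, Add(739, 1959)), 4856923) = Mul(Add(-3461842, 2698), 4856923) = Mul(-3459144, 4856923) = -16800796053912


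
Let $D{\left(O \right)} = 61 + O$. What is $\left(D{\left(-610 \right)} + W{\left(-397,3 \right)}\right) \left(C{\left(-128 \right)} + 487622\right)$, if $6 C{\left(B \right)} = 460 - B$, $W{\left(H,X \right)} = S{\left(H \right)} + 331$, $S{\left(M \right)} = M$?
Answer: $-299947800$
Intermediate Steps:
$W{\left(H,X \right)} = 331 + H$ ($W{\left(H,X \right)} = H + 331 = 331 + H$)
$C{\left(B \right)} = \frac{230}{3} - \frac{B}{6}$ ($C{\left(B \right)} = \frac{460 - B}{6} = \frac{230}{3} - \frac{B}{6}$)
$\left(D{\left(-610 \right)} + W{\left(-397,3 \right)}\right) \left(C{\left(-128 \right)} + 487622\right) = \left(\left(61 - 610\right) + \left(331 - 397\right)\right) \left(\left(\frac{230}{3} - - \frac{64}{3}\right) + 487622\right) = \left(-549 - 66\right) \left(\left(\frac{230}{3} + \frac{64}{3}\right) + 487622\right) = - 615 \left(98 + 487622\right) = \left(-615\right) 487720 = -299947800$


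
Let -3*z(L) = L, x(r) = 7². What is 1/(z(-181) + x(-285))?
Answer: 3/328 ≈ 0.0091463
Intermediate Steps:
x(r) = 49
z(L) = -L/3
1/(z(-181) + x(-285)) = 1/(-⅓*(-181) + 49) = 1/(181/3 + 49) = 1/(328/3) = 3/328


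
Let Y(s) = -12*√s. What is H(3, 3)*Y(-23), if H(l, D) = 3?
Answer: -36*I*√23 ≈ -172.65*I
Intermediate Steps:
H(3, 3)*Y(-23) = 3*(-12*I*√23) = -36*I*√23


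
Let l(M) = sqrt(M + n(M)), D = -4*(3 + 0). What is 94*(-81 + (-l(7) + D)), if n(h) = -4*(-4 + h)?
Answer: -8742 - 94*I*sqrt(5) ≈ -8742.0 - 210.19*I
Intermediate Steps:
n(h) = 16 - 4*h
D = -12 (D = -4*3 = -12)
l(M) = sqrt(16 - 3*M) (l(M) = sqrt(M + (16 - 4*M)) = sqrt(16 - 3*M))
94*(-81 + (-l(7) + D)) = 94*(-81 + (-sqrt(16 - 3*7) - 12)) = 94*(-81 + (-sqrt(16 - 21) - 12)) = 94*(-81 + (-sqrt(-5) - 12)) = 94*(-81 + (-I*sqrt(5) - 12)) = 94*(-81 + (-12 - I*sqrt(5))) = 94*(-93 - I*sqrt(5)) = -8742 - 94*I*sqrt(5)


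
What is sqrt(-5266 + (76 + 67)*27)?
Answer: I*sqrt(1405) ≈ 37.483*I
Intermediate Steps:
sqrt(-5266 + (76 + 67)*27) = sqrt(-5266 + 143*27) = sqrt(-5266 + 3861) = sqrt(-1405) = I*sqrt(1405)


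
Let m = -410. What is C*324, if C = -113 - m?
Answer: 96228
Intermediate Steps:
C = 297 (C = -113 - 1*(-410) = -113 + 410 = 297)
C*324 = 297*324 = 96228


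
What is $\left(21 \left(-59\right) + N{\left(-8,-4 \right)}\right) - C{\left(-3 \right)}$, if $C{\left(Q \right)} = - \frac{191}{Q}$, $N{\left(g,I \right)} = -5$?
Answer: $- \frac{3923}{3} \approx -1307.7$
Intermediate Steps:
$\left(21 \left(-59\right) + N{\left(-8,-4 \right)}\right) - C{\left(-3 \right)} = \left(21 \left(-59\right) - 5\right) - - \frac{191}{-3} = \left(-1239 - 5\right) - \left(-191\right) \left(- \frac{1}{3}\right) = -1244 - \frac{191}{3} = - \frac{3923}{3}$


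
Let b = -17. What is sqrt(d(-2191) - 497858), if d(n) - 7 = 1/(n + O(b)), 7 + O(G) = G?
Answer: I*sqrt(2442569024690)/2215 ≈ 705.59*I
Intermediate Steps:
O(G) = -7 + G
d(n) = 7 + 1/(-24 + n) (d(n) = 7 + 1/(n + (-7 - 17)) = 7 + 1/(n - 24) = 7 + 1/(-24 + n))
sqrt(d(-2191) - 497858) = sqrt((-167 + 7*(-2191))/(-24 - 2191) - 497858) = sqrt((-167 - 15337)/(-2215) - 497858) = sqrt(-1/2215*(-15504) - 497858) = sqrt(15504/2215 - 497858) = sqrt(-1102739966/2215) = I*sqrt(2442569024690)/2215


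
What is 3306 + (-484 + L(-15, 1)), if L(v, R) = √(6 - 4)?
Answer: 2822 + √2 ≈ 2823.4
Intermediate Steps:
L(v, R) = √2
3306 + (-484 + L(-15, 1)) = 3306 + (-484 + √2) = 2822 + √2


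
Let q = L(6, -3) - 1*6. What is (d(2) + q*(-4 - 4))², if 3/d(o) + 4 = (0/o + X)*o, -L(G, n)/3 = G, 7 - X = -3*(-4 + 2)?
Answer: 145161/4 ≈ 36290.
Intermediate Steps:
X = 1 (X = 7 - (-3)*(-4 + 2) = 7 - (-3)*(-2) = 7 - 1*6 = 7 - 6 = 1)
L(G, n) = -3*G
q = -24 (q = -3*6 - 1*6 = -18 - 6 = -24)
d(o) = 3/(-4 + o) (d(o) = 3/(-4 + (0/o + 1)*o) = 3/(-4 + (0 + 1)*o) = 3/(-4 + 1*o) = 3/(-4 + o))
(d(2) + q*(-4 - 4))² = (3/(-4 + 2) - 24*(-4 - 4))² = (3/(-2) - 24*(-8))² = (3*(-½) + 192)² = (-3/2 + 192)² = (381/2)² = 145161/4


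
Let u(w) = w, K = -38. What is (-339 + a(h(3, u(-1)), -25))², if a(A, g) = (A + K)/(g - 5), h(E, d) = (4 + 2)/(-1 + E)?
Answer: 4108729/36 ≈ 1.1413e+5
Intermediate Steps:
h(E, d) = 6/(-1 + E)
a(A, g) = (-38 + A)/(-5 + g) (a(A, g) = (A - 38)/(g - 5) = (-38 + A)/(-5 + g))
(-339 + a(h(3, u(-1)), -25))² = (-339 + (-38 + 6/(-1 + 3))/(-5 - 25))² = (-339 + (-38 + 6/2)/(-30))² = (-339 - (-38 + 6*(½))/30)² = (-339 - (-38 + 3)/30)² = (-339 - 1/30*(-35))² = (-339 + 7/6)² = (-2027/6)² = 4108729/36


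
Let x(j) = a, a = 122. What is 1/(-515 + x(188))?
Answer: -1/393 ≈ -0.0025445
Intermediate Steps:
x(j) = 122
1/(-515 + x(188)) = 1/(-515 + 122) = 1/(-393) = -1/393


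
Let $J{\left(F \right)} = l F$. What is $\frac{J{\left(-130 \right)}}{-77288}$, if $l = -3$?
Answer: $- \frac{195}{38644} \approx -0.0050461$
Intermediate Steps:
$J{\left(F \right)} = - 3 F$
$\frac{J{\left(-130 \right)}}{-77288} = \frac{\left(-3\right) \left(-130\right)}{-77288} = 390 \left(- \frac{1}{77288}\right) = - \frac{195}{38644}$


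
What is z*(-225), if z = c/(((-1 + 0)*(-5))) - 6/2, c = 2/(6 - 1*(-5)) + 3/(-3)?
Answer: 7830/11 ≈ 711.82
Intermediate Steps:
c = -9/11 (c = 2/(6 + 5) + 3*(-⅓) = 2/11 - 1 = -9/11 ≈ -0.81818)
z = -174/55 (z = -9*(-1/(5*(-1 + 0)))/11 - 6/2 = -9/(11*((-1*(-5)))) - 6*½ = -9/11/5 - 3 = -9/11*⅕ - 3 = -9/55 - 3 = -174/55 ≈ -3.1636)
z*(-225) = -174/55*(-225) = 7830/11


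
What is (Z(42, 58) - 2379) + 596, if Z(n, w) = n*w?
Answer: 653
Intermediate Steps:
(Z(42, 58) - 2379) + 596 = (42*58 - 2379) + 596 = (2436 - 2379) + 596 = 57 + 596 = 653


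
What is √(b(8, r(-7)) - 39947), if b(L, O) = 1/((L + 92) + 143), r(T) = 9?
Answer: 4*I*√1820085/27 ≈ 199.87*I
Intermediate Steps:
b(L, O) = 1/(235 + L) (b(L, O) = 1/((92 + L) + 143) = 1/(235 + L))
√(b(8, r(-7)) - 39947) = √(1/(235 + 8) - 39947) = √(1/243 - 39947) = √(-9707120/243) = 4*I*√1820085/27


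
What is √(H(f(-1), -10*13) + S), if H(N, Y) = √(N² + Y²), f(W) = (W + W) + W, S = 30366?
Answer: √(30366 + √16909) ≈ 174.63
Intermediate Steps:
f(W) = 3*W (f(W) = 2*W + W = 3*W)
√(H(f(-1), -10*13) + S) = √(√((3*(-1))² + (-10*13)²) + 30366) = √(√((-3)² + (-130)²) + 30366) = √(√(9 + 16900) + 30366) = √(√16909 + 30366) = √(30366 + √16909)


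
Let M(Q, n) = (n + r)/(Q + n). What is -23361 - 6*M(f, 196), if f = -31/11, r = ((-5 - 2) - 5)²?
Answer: -584289/25 ≈ -23372.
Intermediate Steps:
r = 144 (r = (-7 - 5)² = (-12)² = 144)
f = -31/11 (f = -31*1/11 = -31/11 ≈ -2.8182)
M(Q, n) = (144 + n)/(Q + n) (M(Q, n) = (n + 144)/(Q + n) = (144 + n)/(Q + n))
-23361 - 6*M(f, 196) = -23361 - 6*(144 + 196)/(-31/11 + 196) = -23361 - 6*340/(2125/11) = -23361 - 6*(11/2125)*340 = -23361 - 6*44/25 = -23361 - 1*264/25 = -23361 - 264/25 = -584289/25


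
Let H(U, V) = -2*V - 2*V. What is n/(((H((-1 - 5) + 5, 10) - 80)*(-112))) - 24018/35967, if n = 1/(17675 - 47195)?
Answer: -3176370904789/4756621363200 ≈ -0.66778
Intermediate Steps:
H(U, V) = -4*V
n = -1/29520 (n = 1/(-29520) = -1/29520 ≈ -3.3875e-5)
n/(((H((-1 - 5) + 5, 10) - 80)*(-112))) - 24018/35967 = -(-1/(112*(-4*10 - 80)))/29520 - 24018/35967 = -(-1/(112*(-40 - 80)))/29520 - 24018*1/35967 = -1/(29520*((-120*(-112)))) - 8006/11989 = -1/29520/13440 - 8006/11989 = -1/29520*1/13440 - 8006/11989 = -1/396748800 - 8006/11989 = -3176370904789/4756621363200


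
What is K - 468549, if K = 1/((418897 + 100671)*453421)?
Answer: -110382198806032271/235583042128 ≈ -4.6855e+5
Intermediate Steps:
K = 1/235583042128 (K = (1/453421)/519568 = (1/519568)*(1/453421) = 1/235583042128 ≈ 4.2448e-12)
K - 468549 = 1/235583042128 - 468549 = -110382198806032271/235583042128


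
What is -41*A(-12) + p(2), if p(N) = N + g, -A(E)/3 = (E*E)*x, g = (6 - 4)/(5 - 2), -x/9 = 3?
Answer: -1434664/3 ≈ -4.7822e+5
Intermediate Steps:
x = -27 (x = -9*3 = -27)
g = ⅔ (g = 2/3 = 2*(⅓) = ⅔ ≈ 0.66667)
A(E) = 81*E² (A(E) = -3*E*E*(-27) = -3*E²*(-27) = -(-81)*E² = 81*E²)
p(N) = ⅔ + N (p(N) = N + ⅔ = ⅔ + N)
-41*A(-12) + p(2) = -3321*(-12)² + (⅔ + 2) = -3321*144 + 8/3 = -41*11664 + 8/3 = -478224 + 8/3 = -1434664/3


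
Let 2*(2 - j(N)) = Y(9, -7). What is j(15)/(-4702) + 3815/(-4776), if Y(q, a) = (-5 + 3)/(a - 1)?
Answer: -17947085/22456752 ≈ -0.79918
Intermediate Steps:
Y(q, a) = -2/(-1 + a)
j(N) = 15/8 (j(N) = 2 - (-1)/(-1 - 7) = 2 - (-1)/(-8) = 2 - (-1)*(-1)/8 = 2 - ½*¼ = 2 - ⅛ = 15/8)
j(15)/(-4702) + 3815/(-4776) = (15/8)/(-4702) + 3815/(-4776) = (15/8)*(-1/4702) + 3815*(-1/4776) = -15/37616 - 3815/4776 = -17947085/22456752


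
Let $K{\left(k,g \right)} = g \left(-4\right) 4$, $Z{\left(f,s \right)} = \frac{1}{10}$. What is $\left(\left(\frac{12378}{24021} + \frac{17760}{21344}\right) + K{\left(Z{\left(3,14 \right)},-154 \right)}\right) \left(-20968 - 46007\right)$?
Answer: $- \frac{293944441957475}{1780223} \approx -1.6512 \cdot 10^{8}$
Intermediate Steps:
$Z{\left(f,s \right)} = \frac{1}{10}$
$K{\left(k,g \right)} = - 16 g$ ($K{\left(k,g \right)} = - 4 g 4 = - 16 g$)
$\left(\left(\frac{12378}{24021} + \frac{17760}{21344}\right) + K{\left(Z{\left(3,14 \right)},-154 \right)}\right) \left(-20968 - 46007\right) = \left(\left(\frac{12378}{24021} + \frac{17760}{21344}\right) - -2464\right) \left(-20968 - 46007\right) = \left(\left(12378 \cdot \frac{1}{24021} + 17760 \cdot \frac{1}{21344}\right) + 2464\right) \left(-66975\right) = \left(\left(\frac{4126}{8007} + \frac{555}{667}\right) + 2464\right) \left(-66975\right) = \left(\frac{7195927}{5340669} + 2464\right) \left(-66975\right) = \frac{13166604343}{5340669} \left(-66975\right) = - \frac{293944441957475}{1780223}$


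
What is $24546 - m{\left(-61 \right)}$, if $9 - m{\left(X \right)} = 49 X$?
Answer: $21548$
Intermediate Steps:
$m{\left(X \right)} = 9 - 49 X$
$24546 - m{\left(-61 \right)} = 24546 - \left(9 - -2989\right) = 24546 - \left(9 + 2989\right) = 24546 - 2998 = 21548$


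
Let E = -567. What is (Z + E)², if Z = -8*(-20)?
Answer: 165649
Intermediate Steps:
Z = 160
(Z + E)² = (160 - 567)² = (-407)² = 165649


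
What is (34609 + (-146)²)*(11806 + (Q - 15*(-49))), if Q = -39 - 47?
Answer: 696545875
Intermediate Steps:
Q = -86
(34609 + (-146)²)*(11806 + (Q - 15*(-49))) = (34609 + (-146)²)*(11806 + (-86 - 15*(-49))) = (34609 + 21316)*(11806 + (-86 + 735)) = 55925*(11806 + 649) = 55925*12455 = 696545875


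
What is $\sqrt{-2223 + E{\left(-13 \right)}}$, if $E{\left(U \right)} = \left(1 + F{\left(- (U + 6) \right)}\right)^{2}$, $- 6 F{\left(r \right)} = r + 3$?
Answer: $\frac{i \sqrt{20003}}{3} \approx 47.144 i$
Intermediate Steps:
$F{\left(r \right)} = - \frac{1}{2} - \frac{r}{6}$ ($F{\left(r \right)} = - \frac{r + 3}{6} = - \frac{3 + r}{6} = - \frac{1}{2} - \frac{r}{6}$)
$E{\left(U \right)} = \left(\frac{3}{2} + \frac{U}{6}\right)^{2}$ ($E{\left(U \right)} = \left(1 - \left(\frac{1}{2} + \frac{\left(-1\right) \left(U + 6\right)}{6}\right)\right)^{2} = \left(1 - \left(\frac{1}{2} + \frac{\left(-1\right) \left(6 + U\right)}{6}\right)\right)^{2} = \left(1 - \left(\frac{1}{2} + \frac{-6 - U}{6}\right)\right)^{2} = \left(1 + \left(- \frac{1}{2} + \left(1 + \frac{U}{6}\right)\right)\right)^{2} = \left(1 + \left(\frac{1}{2} + \frac{U}{6}\right)\right)^{2} = \left(\frac{3}{2} + \frac{U}{6}\right)^{2}$)
$\sqrt{-2223 + E{\left(-13 \right)}} = \sqrt{-2223 + \frac{\left(9 - 13\right)^{2}}{36}} = \sqrt{-2223 + \frac{\left(-4\right)^{2}}{36}} = \sqrt{-2223 + \frac{1}{36} \cdot 16} = \sqrt{-2223 + \frac{4}{9}} = \sqrt{- \frac{20003}{9}} = \frac{i \sqrt{20003}}{3}$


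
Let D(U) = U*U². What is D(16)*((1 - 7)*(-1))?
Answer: 24576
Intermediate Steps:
D(U) = U³
D(16)*((1 - 7)*(-1)) = 16³*((1 - 7)*(-1)) = 4096*(-6*(-1)) = 4096*6 = 24576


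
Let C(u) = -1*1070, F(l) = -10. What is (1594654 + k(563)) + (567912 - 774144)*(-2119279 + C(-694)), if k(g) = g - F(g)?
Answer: 437285410195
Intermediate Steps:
C(u) = -1070
k(g) = 10 + g (k(g) = g - 1*(-10) = g + 10 = 10 + g)
(1594654 + k(563)) + (567912 - 774144)*(-2119279 + C(-694)) = (1594654 + (10 + 563)) + (567912 - 774144)*(-2119279 - 1070) = (1594654 + 573) - 206232*(-2120349) = 1595227 + 437283814968 = 437285410195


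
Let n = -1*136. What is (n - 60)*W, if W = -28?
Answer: 5488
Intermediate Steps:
n = -136
(n - 60)*W = (-136 - 60)*(-28) = -196*(-28) = 5488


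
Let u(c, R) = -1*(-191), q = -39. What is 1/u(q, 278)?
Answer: 1/191 ≈ 0.0052356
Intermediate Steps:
u(c, R) = 191
1/u(q, 278) = 1/191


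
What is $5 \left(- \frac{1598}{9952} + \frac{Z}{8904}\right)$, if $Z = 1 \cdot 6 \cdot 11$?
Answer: $- \frac{1413725}{1846096} \approx -0.76579$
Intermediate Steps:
$Z = 66$ ($Z = 6 \cdot 11 = 66$)
$5 \left(- \frac{1598}{9952} + \frac{Z}{8904}\right) = 5 \left(- \frac{1598}{9952} + \frac{66}{8904}\right) = 5 \left(\left(-1598\right) \frac{1}{9952} + 66 \cdot \frac{1}{8904}\right) = 5 \left(- \frac{799}{4976} + \frac{11}{1484}\right) = 5 \left(- \frac{282745}{1846096}\right) = - \frac{1413725}{1846096}$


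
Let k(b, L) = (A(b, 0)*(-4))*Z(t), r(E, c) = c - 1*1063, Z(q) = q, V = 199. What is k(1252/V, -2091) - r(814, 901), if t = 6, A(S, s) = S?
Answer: 2190/199 ≈ 11.005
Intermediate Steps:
r(E, c) = -1063 + c (r(E, c) = c - 1063 = -1063 + c)
k(b, L) = -24*b (k(b, L) = (b*(-4))*6 = -4*b*6 = -24*b)
k(1252/V, -2091) - r(814, 901) = -30048/199 - (-1063 + 901) = -30048/199 - 1*(-162) = -24*1252/199 + 162 = -30048/199 + 162 = 2190/199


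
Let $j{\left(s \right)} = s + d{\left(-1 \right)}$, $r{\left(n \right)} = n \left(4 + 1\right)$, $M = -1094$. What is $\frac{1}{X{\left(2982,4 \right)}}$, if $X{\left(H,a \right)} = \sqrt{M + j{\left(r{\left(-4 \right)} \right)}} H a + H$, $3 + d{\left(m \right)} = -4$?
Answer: $\frac{1}{53488134} - \frac{2 i \sqrt{1121}}{26744067} \approx 1.8696 \cdot 10^{-8} - 2.5038 \cdot 10^{-6} i$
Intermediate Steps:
$d{\left(m \right)} = -7$ ($d{\left(m \right)} = -3 - 4 = -7$)
$r{\left(n \right)} = 5 n$ ($r{\left(n \right)} = n 5 = 5 n$)
$j{\left(s \right)} = -7 + s$ ($j{\left(s \right)} = s - 7 = -7 + s$)
$X{\left(H,a \right)} = H + i H a \sqrt{1121}$ ($X{\left(H,a \right)} = \sqrt{-1094 + \left(-7 + 5 \left(-4\right)\right)} H a + H = \sqrt{-1094 - 27} H a + H = \sqrt{-1121} H a + H = i \sqrt{1121} H a + H = i H \sqrt{1121} a + H = i H a \sqrt{1121} + H = H + i H a \sqrt{1121}$)
$\frac{1}{X{\left(2982,4 \right)}} = \frac{1}{2982 \left(1 + i 4 \sqrt{1121}\right)} = \frac{1}{2982 \left(1 + 4 i \sqrt{1121}\right)} = \frac{1}{2982 + 11928 i \sqrt{1121}}$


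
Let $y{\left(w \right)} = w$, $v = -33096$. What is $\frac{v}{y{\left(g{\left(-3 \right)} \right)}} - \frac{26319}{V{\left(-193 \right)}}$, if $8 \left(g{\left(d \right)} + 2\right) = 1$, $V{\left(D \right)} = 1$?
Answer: $- \frac{43339}{5} \approx -8667.8$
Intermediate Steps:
$g{\left(d \right)} = - \frac{15}{8}$ ($g{\left(d \right)} = -2 + \frac{1}{8} \cdot 1 = -2 + \frac{1}{8} = - \frac{15}{8}$)
$\frac{v}{y{\left(g{\left(-3 \right)} \right)}} - \frac{26319}{V{\left(-193 \right)}} = - \frac{33096}{- \frac{15}{8}} - \frac{26319}{1} = \left(-33096\right) \left(- \frac{8}{15}\right) - 26319 = \frac{88256}{5} - 26319 = - \frac{43339}{5}$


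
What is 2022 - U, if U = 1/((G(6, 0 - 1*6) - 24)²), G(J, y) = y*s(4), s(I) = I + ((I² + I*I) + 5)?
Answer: 147403799/72900 ≈ 2022.0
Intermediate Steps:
s(I) = 5 + I + 2*I² (s(I) = I + ((I² + I²) + 5) = I + (2*I² + 5) = I + (5 + 2*I²) = 5 + I + 2*I²)
G(J, y) = 41*y (G(J, y) = y*(5 + 4 + 2*4²) = y*(5 + 4 + 2*16) = y*(5 + 4 + 32) = y*41 = 41*y)
U = 1/72900 (U = 1/((41*(0 - 1*6) - 24)²) = 1/((41*(0 - 6) - 24)²) = 1/((41*(-6) - 24)²) = 1/((-246 - 24)²) = 1/((-270)²) = 1/72900 ≈ 1.3717e-5)
2022 - U = 2022 - 1*1/72900 = 2022 - 1/72900 = 147403799/72900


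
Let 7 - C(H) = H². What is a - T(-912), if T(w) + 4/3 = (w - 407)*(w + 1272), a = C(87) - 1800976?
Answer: -4001090/3 ≈ -1.3337e+6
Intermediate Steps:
C(H) = 7 - H²
a = -1808538 (a = (7 - 1*87²) - 1800976 = (7 - 1*7569) - 1800976 = (7 - 7569) - 1800976 = -7562 - 1800976 = -1808538)
T(w) = -4/3 + (-407 + w)*(1272 + w) (T(w) = -4/3 + (w - 407)*(w + 1272) = -4/3 + (-407 + w)*(1272 + w))
a - T(-912) = -1808538 - (-1553116/3 + (-912)² + 865*(-912)) = -1808538 - (-1553116/3 + 831744 - 788880) = -1808538 - 1*(-1424524/3) = -1808538 + 1424524/3 = -4001090/3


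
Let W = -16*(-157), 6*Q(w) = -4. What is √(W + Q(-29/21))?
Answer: √22602/3 ≈ 50.113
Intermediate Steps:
Q(w) = -⅔ (Q(w) = (⅙)*(-4) = -⅔)
W = 2512
√(W + Q(-29/21)) = √(2512 - ⅔) = √(7534/3) = √22602/3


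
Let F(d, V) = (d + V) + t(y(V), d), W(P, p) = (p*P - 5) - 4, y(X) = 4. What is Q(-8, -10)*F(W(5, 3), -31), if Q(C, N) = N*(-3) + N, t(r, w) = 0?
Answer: -500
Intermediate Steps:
Q(C, N) = -2*N (Q(C, N) = -3*N + N = -2*N)
W(P, p) = -9 + P*p (W(P, p) = (P*p - 5) - 4 = (-5 + P*p) - 4 = -9 + P*p)
F(d, V) = V + d (F(d, V) = (d + V) + 0 = (V + d) + 0 = V + d)
Q(-8, -10)*F(W(5, 3), -31) = (-2*(-10))*(-31 + (-9 + 5*3)) = 20*(-31 + (-9 + 15)) = 20*(-31 + 6) = 20*(-25) = -500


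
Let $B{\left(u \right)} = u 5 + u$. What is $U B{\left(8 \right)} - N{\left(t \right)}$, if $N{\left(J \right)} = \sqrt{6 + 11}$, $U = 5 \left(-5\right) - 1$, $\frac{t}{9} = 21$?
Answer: $-1248 - \sqrt{17} \approx -1252.1$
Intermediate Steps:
$t = 189$ ($t = 9 \cdot 21 = 189$)
$U = -26$ ($U = -25 - 1 = -26$)
$N{\left(J \right)} = \sqrt{17}$
$B{\left(u \right)} = 6 u$ ($B{\left(u \right)} = 5 u + u = 6 u$)
$U B{\left(8 \right)} - N{\left(t \right)} = - 26 \cdot 6 \cdot 8 - \sqrt{17} = \left(-26\right) 48 - \sqrt{17} = -1248 - \sqrt{17}$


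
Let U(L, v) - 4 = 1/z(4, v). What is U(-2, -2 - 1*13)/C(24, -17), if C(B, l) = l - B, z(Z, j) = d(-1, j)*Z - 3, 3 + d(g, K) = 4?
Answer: -5/41 ≈ -0.12195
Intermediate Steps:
d(g, K) = 1 (d(g, K) = -3 + 4 = 1)
z(Z, j) = -3 + Z (z(Z, j) = 1*Z - 3 = Z - 3 = -3 + Z)
U(L, v) = 5 (U(L, v) = 4 + 1/(-3 + 4) = 4 + 1/1 = 4 + 1 = 5)
U(-2, -2 - 1*13)/C(24, -17) = 5/(-17 - 1*24) = 5/(-17 - 24) = 5/(-41) = 5*(-1/41) = -5/41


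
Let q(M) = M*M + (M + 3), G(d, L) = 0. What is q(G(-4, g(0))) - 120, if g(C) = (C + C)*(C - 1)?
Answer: -117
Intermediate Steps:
g(C) = 2*C*(-1 + C) (g(C) = (2*C)*(-1 + C) = 2*C*(-1 + C))
q(M) = 3 + M + M² (q(M) = M² + (3 + M) = 3 + M + M²)
q(G(-4, g(0))) - 120 = (3 + 0 + 0²) - 120 = (3 + 0 + 0) - 120 = 3 - 120 = -117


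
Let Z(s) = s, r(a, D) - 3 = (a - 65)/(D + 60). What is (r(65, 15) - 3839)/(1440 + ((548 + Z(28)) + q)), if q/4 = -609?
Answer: 137/15 ≈ 9.1333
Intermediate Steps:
q = -2436 (q = 4*(-609) = -2436)
r(a, D) = 3 + (-65 + a)/(60 + D) (r(a, D) = 3 + (a - 65)/(D + 60) = 3 + (-65 + a)/(60 + D))
(r(65, 15) - 3839)/(1440 + ((548 + Z(28)) + q)) = ((115 + 65 + 3*15)/(60 + 15) - 3839)/(1440 + ((548 + 28) - 2436)) = ((115 + 65 + 45)/75 - 3839)/(1440 + (576 - 2436)) = ((1/75)*225 - 3839)/(1440 - 1860) = (3 - 3839)/(-420) = -3836*(-1/420) = 137/15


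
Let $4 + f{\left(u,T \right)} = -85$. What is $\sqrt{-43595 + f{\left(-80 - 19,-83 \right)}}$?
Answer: $2 i \sqrt{10921} \approx 209.01 i$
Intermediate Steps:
$f{\left(u,T \right)} = -89$ ($f{\left(u,T \right)} = -4 - 85 = -89$)
$\sqrt{-43595 + f{\left(-80 - 19,-83 \right)}} = \sqrt{-43595 - 89} = \sqrt{-43684} = 2 i \sqrt{10921}$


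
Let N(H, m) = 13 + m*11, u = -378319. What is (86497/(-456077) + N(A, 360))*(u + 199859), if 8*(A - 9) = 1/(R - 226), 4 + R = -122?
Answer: -323352998887040/456077 ≈ -7.0899e+8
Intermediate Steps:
R = -126 (R = -4 - 122 = -126)
A = 25343/2816 (A = 9 + 1/(8*(-126 - 226)) = 9 + (⅛)/(-352) = 9 + (⅛)*(-1/352) = 9 - 1/2816 = 25343/2816 ≈ 8.9996)
N(H, m) = 13 + 11*m
(86497/(-456077) + N(A, 360))*(u + 199859) = (86497/(-456077) + (13 + 11*360))*(-378319 + 199859) = (86497*(-1/456077) + (13 + 3960))*(-178460) = (-86497/456077 + 3973)*(-178460) = (1811907424/456077)*(-178460) = -323352998887040/456077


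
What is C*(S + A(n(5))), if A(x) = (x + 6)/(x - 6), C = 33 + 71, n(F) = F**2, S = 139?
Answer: 277888/19 ≈ 14626.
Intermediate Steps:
C = 104
A(x) = (6 + x)/(-6 + x)
C*(S + A(n(5))) = 104*(139 + (6 + 5**2)/(-6 + 5**2)) = 104*(139 + (6 + 25)/(-6 + 25)) = 104*(139 + 31/19) = 104*(2672/19) = 277888/19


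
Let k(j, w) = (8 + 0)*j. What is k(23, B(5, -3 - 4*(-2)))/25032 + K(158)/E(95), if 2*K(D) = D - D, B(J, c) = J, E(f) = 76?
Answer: 23/3129 ≈ 0.0073506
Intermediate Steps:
K(D) = 0 (K(D) = (D - D)/2 = (½)*0 = 0)
k(j, w) = 8*j
k(23, B(5, -3 - 4*(-2)))/25032 + K(158)/E(95) = (8*23)/25032 + 0/76 = 184*(1/25032) + 0*(1/76) = 23/3129 + 0 = 23/3129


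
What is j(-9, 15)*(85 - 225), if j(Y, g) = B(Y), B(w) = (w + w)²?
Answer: -45360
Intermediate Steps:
B(w) = 4*w² (B(w) = (2*w)² = 4*w²)
j(Y, g) = 4*Y²
j(-9, 15)*(85 - 225) = (4*(-9)²)*(85 - 225) = (4*81)*(-140) = 324*(-140) = -45360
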